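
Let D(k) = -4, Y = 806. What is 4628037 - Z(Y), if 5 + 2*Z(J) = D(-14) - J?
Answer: 9256889/2 ≈ 4.6284e+6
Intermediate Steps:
Z(J) = -9/2 - J/2 (Z(J) = -5/2 + (-4 - J)/2 = -5/2 + (-2 - J/2) = -9/2 - J/2)
4628037 - Z(Y) = 4628037 - (-9/2 - 1/2*806) = 4628037 - (-9/2 - 403) = 4628037 - 1*(-815/2) = 4628037 + 815/2 = 9256889/2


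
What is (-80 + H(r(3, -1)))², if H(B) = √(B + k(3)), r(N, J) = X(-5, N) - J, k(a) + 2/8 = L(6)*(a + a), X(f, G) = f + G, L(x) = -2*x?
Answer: (160 - I*√293)²/4 ≈ 6326.8 - 1369.4*I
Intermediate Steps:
X(f, G) = G + f
k(a) = -¼ - 24*a (k(a) = -¼ + (-2*6)*(a + a) = -¼ - 24*a)
r(N, J) = -5 + N - J (r(N, J) = (N - 5) - J = (-5 + N) - J = -5 + N - J)
H(B) = √(-289/4 + B) (H(B) = √(B + (-¼ - 24*3)) = √(B + (-¼ - 72)) = √(B - 289/4) = √(-289/4 + B))
(-80 + H(r(3, -1)))² = (-80 + √(-289 + 4*(-5 + 3 - 1*(-1)))/2)² = (-80 + √(-289 + 4*(-5 + 3 + 1))/2)² = (-80 + √(-289 + 4*(-1))/2)² = (-80 + √(-289 - 4)/2)² = (-80 + √(-293)/2)² = (-80 + (I*√293)/2)² = (-80 + I*√293/2)²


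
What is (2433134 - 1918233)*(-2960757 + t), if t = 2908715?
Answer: -26796477842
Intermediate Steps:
(2433134 - 1918233)*(-2960757 + t) = (2433134 - 1918233)*(-2960757 + 2908715) = 514901*(-52042) = -26796477842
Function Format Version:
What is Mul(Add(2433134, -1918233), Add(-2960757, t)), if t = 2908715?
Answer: -26796477842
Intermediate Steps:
Mul(Add(2433134, -1918233), Add(-2960757, t)) = Mul(Add(2433134, -1918233), Add(-2960757, 2908715)) = Mul(514901, -52042) = -26796477842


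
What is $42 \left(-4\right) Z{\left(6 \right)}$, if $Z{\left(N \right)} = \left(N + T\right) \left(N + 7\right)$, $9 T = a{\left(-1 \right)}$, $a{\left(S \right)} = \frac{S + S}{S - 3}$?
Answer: $- \frac{39676}{3} \approx -13225.0$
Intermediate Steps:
$a{\left(S \right)} = \frac{2 S}{-3 + S}$
$T = \frac{1}{18}$ ($T = \frac{2 \left(-1\right) \frac{1}{-3 - 1}}{9} = \frac{2 \left(-1\right) \frac{1}{-4}}{9} = \frac{2 \left(-1\right) \left(- \frac{1}{4}\right)}{9} = \frac{1}{9} \cdot \frac{1}{2} = \frac{1}{18} \approx 0.055556$)
$Z{\left(N \right)} = \left(7 + N\right) \left(\frac{1}{18} + N\right)$ ($Z{\left(N \right)} = \left(N + \frac{1}{18}\right) \left(N + 7\right) = \left(\frac{1}{18} + N\right) \left(7 + N\right) = \left(7 + N\right) \left(\frac{1}{18} + N\right)$)
$42 \left(-4\right) Z{\left(6 \right)} = 42 \left(-4\right) \left(\frac{7}{18} + 6^{2} + \frac{127}{18} \cdot 6\right) = - 168 \left(\frac{7}{18} + 36 + \frac{127}{3}\right) = \left(-168\right) \frac{1417}{18} = - \frac{39676}{3}$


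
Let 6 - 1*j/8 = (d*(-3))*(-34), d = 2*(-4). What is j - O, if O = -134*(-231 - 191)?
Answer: -49972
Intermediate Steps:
d = -8
O = 56548 (O = -134*(-422) = 56548)
j = 6576 (j = 48 - 8*(-8*(-3))*(-34) = 48 - 192*(-34) = 48 - 8*(-816) = 48 + 6528 = 6576)
j - O = 6576 - 1*56548 = 6576 - 56548 = -49972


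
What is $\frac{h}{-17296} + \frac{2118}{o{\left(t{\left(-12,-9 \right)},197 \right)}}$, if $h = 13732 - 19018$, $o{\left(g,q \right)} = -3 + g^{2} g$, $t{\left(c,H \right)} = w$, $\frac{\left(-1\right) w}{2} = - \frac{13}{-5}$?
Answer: $- \frac{2242113507}{155240248} \approx -14.443$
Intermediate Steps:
$w = - \frac{26}{5}$ ($w = - 2 \left(- \frac{13}{-5}\right) = - 2 \left(\left(-13\right) \left(- \frac{1}{5}\right)\right) = \left(-2\right) \frac{13}{5} = - \frac{26}{5} \approx -5.2$)
$t{\left(c,H \right)} = - \frac{26}{5}$
$o{\left(g,q \right)} = -3 + g^{3}$
$h = -5286$ ($h = 13732 - 19018 = -5286$)
$\frac{h}{-17296} + \frac{2118}{o{\left(t{\left(-12,-9 \right)},197 \right)}} = - \frac{5286}{-17296} + \frac{2118}{-3 + \left(- \frac{26}{5}\right)^{3}} = \left(-5286\right) \left(- \frac{1}{17296}\right) + \frac{2118}{-3 - \frac{17576}{125}} = \frac{2643}{8648} + \frac{2118}{- \frac{17951}{125}} = \frac{2643}{8648} + 2118 \left(- \frac{125}{17951}\right) = \frac{2643}{8648} - \frac{264750}{17951} = - \frac{2242113507}{155240248}$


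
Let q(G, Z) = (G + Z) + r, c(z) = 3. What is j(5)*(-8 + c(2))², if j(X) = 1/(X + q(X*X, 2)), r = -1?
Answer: 25/31 ≈ 0.80645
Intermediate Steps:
q(G, Z) = -1 + G + Z (q(G, Z) = (G + Z) - 1 = -1 + G + Z)
j(X) = 1/(1 + X + X²) (j(X) = 1/(X + (-1 + X*X + 2)) = 1/(X + (-1 + X² + 2)) = 1/(X + (1 + X²)) = 1/(1 + X + X²))
j(5)*(-8 + c(2))² = (-8 + 3)²/(1 + 5 + 5²) = (-5)²/(1 + 5 + 25) = 25/31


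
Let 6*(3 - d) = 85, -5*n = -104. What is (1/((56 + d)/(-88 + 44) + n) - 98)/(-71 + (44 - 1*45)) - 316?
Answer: -295759957/939996 ≈ -314.64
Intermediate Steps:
n = 104/5 (n = -1/5*(-104) = 104/5 ≈ 20.800)
d = -67/6 (d = 3 - 1/6*85 = 3 - 85/6 = -67/6 ≈ -11.167)
(1/((56 + d)/(-88 + 44) + n) - 98)/(-71 + (44 - 1*45)) - 316 = (1/((56 - 67/6)/(-88 + 44) + 104/5) - 98)/(-71 + (44 - 1*45)) - 316 = (1/((269/6)/(-44) + 104/5) - 98)/(-71 + (44 - 45)) - 316 = (1/((269/6)*(-1/44) + 104/5) - 98)/(-71 - 1) - 316 = (1/(-269/264 + 104/5) - 98)/(-72) - 316 = (1/(26111/1320) - 98)*(-1/72) - 316 = (1320/26111 - 98)*(-1/72) - 316 = -2557558/26111*(-1/72) - 316 = 1278779/939996 - 316 = -295759957/939996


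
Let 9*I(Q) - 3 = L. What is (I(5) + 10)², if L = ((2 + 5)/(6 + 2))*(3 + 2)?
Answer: 606841/5184 ≈ 117.06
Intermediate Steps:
L = 35/8 (L = (7/8)*5 = 35/8 ≈ 4.3750)
I(Q) = 59/72 (I(Q) = ⅓ + (⅑)*(35/8) = ⅓ + 35/72 = 59/72)
(I(5) + 10)² = (59/72 + 10)² = (779/72)² = 606841/5184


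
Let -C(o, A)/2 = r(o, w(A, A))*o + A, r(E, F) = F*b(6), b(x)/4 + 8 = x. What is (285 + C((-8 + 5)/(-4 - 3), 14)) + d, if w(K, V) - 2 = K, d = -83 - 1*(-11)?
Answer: 2063/7 ≈ 294.71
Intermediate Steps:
b(x) = -32 + 4*x
d = -72 (d = -83 + 11 = -72)
w(K, V) = 2 + K
r(E, F) = -8*F (r(E, F) = F*(-32 + 4*6) = F*(-32 + 24) = F*(-8) = -8*F)
C(o, A) = -2*A - 2*o*(-16 - 8*A) (C(o, A) = -2*((-8*(2 + A))*o + A) = -2*((-16 - 8*A)*o + A) = -2*(o*(-16 - 8*A) + A) = -2*(A + o*(-16 - 8*A)) = -2*A - 2*o*(-16 - 8*A))
(285 + C((-8 + 5)/(-4 - 3), 14)) + d = (285 + (-2*14 + 16*((-8 + 5)/(-4 - 3))*(2 + 14))) - 72 = (285 + (-28 + 16*(-3/(-7))*16)) - 72 = (285 + (-28 + 16*(-3*(-⅐))*16)) - 72 = (285 + (-28 + 16*(3/7)*16)) - 72 = (285 + (-28 + 768/7)) - 72 = (285 + 572/7) - 72 = 2567/7 - 72 = 2063/7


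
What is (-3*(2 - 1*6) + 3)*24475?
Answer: 367125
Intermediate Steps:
(-3*(2 - 1*6) + 3)*24475 = (-3*(2 - 6) + 3)*24475 = (-3*(-4) + 3)*24475 = (12 + 3)*24475 = 15*24475 = 367125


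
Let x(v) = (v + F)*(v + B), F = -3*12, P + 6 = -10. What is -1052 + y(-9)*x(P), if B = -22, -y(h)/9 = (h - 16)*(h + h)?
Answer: -8003852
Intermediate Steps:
y(h) = -18*h*(-16 + h) (y(h) = -9*(h - 16)*(h + h) = -9*(-16 + h)*2*h = -18*h*(-16 + h))
P = -16 (P = -6 - 10 = -16)
F = -36
x(v) = (-36 + v)*(-22 + v) (x(v) = (v - 36)*(v - 22) = (-36 + v)*(-22 + v))
-1052 + y(-9)*x(P) = -1052 + (18*(-9)*(16 - 1*(-9)))*(792 + (-16)² - 58*(-16)) = -1052 + (18*(-9)*(16 + 9))*(792 + 256 + 928) = -1052 + (18*(-9)*25)*1976 = -1052 - 4050*1976 = -1052 - 8002800 = -8003852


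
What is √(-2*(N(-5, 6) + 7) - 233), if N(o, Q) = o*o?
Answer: 3*I*√33 ≈ 17.234*I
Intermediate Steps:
N(o, Q) = o²
√(-2*(N(-5, 6) + 7) - 233) = √(-2*((-5)² + 7) - 233) = √(-2*(25 + 7) - 233) = √(-2*32 - 233) = √(-64 - 233) = √(-297) = 3*I*√33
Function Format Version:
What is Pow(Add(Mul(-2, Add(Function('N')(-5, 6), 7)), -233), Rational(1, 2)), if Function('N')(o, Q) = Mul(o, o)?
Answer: Mul(3, I, Pow(33, Rational(1, 2))) ≈ Mul(17.234, I)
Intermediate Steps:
Function('N')(o, Q) = Pow(o, 2)
Pow(Add(Mul(-2, Add(Function('N')(-5, 6), 7)), -233), Rational(1, 2)) = Pow(Add(Mul(-2, Add(Pow(-5, 2), 7)), -233), Rational(1, 2)) = Pow(Add(Mul(-2, Add(25, 7)), -233), Rational(1, 2)) = Pow(Add(Mul(-2, 32), -233), Rational(1, 2)) = Pow(Add(-64, -233), Rational(1, 2)) = Pow(-297, Rational(1, 2)) = Mul(3, I, Pow(33, Rational(1, 2)))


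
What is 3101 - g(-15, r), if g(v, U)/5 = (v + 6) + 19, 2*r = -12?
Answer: 3051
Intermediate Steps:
r = -6 (r = (½)*(-12) = -6)
g(v, U) = 125 + 5*v (g(v, U) = 5*((v + 6) + 19) = 5*((6 + v) + 19) = 5*(25 + v) = 125 + 5*v)
3101 - g(-15, r) = 3101 - (125 + 5*(-15)) = 3101 - (125 - 75) = 3101 - 1*50 = 3101 - 50 = 3051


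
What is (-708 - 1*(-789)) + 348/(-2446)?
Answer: 98889/1223 ≈ 80.858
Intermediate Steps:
(-708 - 1*(-789)) + 348/(-2446) = (-708 + 789) + 348*(-1/2446) = 81 - 174/1223 = 98889/1223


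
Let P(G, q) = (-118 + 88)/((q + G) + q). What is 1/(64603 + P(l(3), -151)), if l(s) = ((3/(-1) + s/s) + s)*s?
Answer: 299/19316327 ≈ 1.5479e-5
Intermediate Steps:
l(s) = s*(-2 + s) (l(s) = ((3*(-1) + 1) + s)*s = ((-3 + 1) + s)*s = (-2 + s)*s = s*(-2 + s))
P(G, q) = -30/(G + 2*q) (P(G, q) = -30/((G + q) + q) = -30/(G + 2*q))
1/(64603 + P(l(3), -151)) = 1/(64603 - 30/(3*(-2 + 3) + 2*(-151))) = 1/(64603 - 30/(3*1 - 302)) = 1/(64603 - 30/(3 - 302)) = 1/(64603 - 30/(-299)) = 1/(64603 - 30*(-1/299)) = 1/(64603 + 30/299) = 1/(19316327/299) = 299/19316327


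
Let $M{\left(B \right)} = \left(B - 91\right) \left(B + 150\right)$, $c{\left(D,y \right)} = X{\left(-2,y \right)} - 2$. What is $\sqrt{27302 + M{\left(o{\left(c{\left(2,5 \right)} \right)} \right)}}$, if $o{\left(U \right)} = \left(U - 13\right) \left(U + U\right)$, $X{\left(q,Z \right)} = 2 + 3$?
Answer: $4 \sqrt{857} \approx 117.1$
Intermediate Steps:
$X{\left(q,Z \right)} = 5$
$c{\left(D,y \right)} = 3$ ($c{\left(D,y \right)} = 5 - 2 = 3$)
$o{\left(U \right)} = 2 U \left(-13 + U\right)$ ($o{\left(U \right)} = \left(-13 + U\right) 2 U = 2 U \left(-13 + U\right)$)
$M{\left(B \right)} = \left(-91 + B\right) \left(150 + B\right)$
$\sqrt{27302 + M{\left(o{\left(c{\left(2,5 \right)} \right)} \right)}} = \sqrt{27302 + \left(-13650 + \left(2 \cdot 3 \left(-13 + 3\right)\right)^{2} + 59 \cdot 2 \cdot 3 \left(-13 + 3\right)\right)} = \sqrt{27302 + \left(-13650 + \left(2 \cdot 3 \left(-10\right)\right)^{2} + 59 \cdot 2 \cdot 3 \left(-10\right)\right)} = \sqrt{27302 + \left(-13650 + \left(-60\right)^{2} + 59 \left(-60\right)\right)} = \sqrt{27302 - 13590} = \sqrt{13712} = 4 \sqrt{857}$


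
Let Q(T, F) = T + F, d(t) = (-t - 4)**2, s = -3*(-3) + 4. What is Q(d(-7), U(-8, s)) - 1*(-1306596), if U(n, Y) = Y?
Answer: 1306618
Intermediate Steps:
s = 13 (s = 9 + 4 = 13)
d(t) = (-4 - t)**2
Q(T, F) = F + T
Q(d(-7), U(-8, s)) - 1*(-1306596) = (13 + (4 - 7)**2) - 1*(-1306596) = (13 + (-3)**2) + 1306596 = (13 + 9) + 1306596 = 22 + 1306596 = 1306618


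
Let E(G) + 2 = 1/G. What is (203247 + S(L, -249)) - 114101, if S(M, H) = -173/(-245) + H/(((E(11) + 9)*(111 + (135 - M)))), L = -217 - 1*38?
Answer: 284499899833/3191370 ≈ 89147.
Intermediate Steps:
L = -255 (L = -217 - 38 = -255)
E(G) = -2 + 1/G
S(M, H) = 173/245 + H/(19188/11 - 78*M/11) (S(M, H) = -173/(-245) + H/((((-2 + 1/11) + 9)*(111 + (135 - M)))) = -173*(-1/245) + H/((((-2 + 1/11) + 9)*(246 - M))) = 173/245 + H/(((-21/11 + 9)*(246 - M))) = 173/245 + H/((78*(246 - M)/11)) = 173/245 + H/(19188/11 - 78*M/11))
(203247 + S(L, -249)) - 114101 = (203247 + (-3319524 - 2695*(-249) + 13494*(-255))/(19110*(-246 - 255))) - 114101 = (203247 + (1/19110)*(-3319524 + 671055 - 3440970)/(-501)) - 114101 = (203247 + (1/19110)*(-1/501)*(-6089439)) - 114101 = (203247 + 2029813/3191370) - 114101 = 648638408203/3191370 - 114101 = 284499899833/3191370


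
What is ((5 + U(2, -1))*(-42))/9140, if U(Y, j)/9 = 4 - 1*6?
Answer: 273/4570 ≈ 0.059737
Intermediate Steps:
U(Y, j) = -18 (U(Y, j) = 9*(4 - 1*6) = 9*(4 - 6) = 9*(-2) = -18)
((5 + U(2, -1))*(-42))/9140 = ((5 - 18)*(-42))/9140 = -13*(-42)*(1/9140) = 546*(1/9140) = 273/4570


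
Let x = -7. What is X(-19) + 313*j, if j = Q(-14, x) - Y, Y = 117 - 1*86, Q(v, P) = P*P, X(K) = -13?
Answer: 5621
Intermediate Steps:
Q(v, P) = P²
Y = 31 (Y = 117 - 86 = 31)
j = 18 (j = (-7)² - 1*31 = 49 - 31 = 18)
X(-19) + 313*j = -13 + 313*18 = -13 + 5634 = 5621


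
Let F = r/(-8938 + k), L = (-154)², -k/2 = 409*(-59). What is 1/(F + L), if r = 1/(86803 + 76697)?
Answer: 6429474000/152481405384001 ≈ 4.2166e-5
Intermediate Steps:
k = 48262 (k = -818*(-59) = -2*(-24131) = 48262)
L = 23716
r = 1/163500 ≈ 6.1162e-6
F = 1/6429474000 (F = 1/(163500*(-8938 + 48262)) = (1/163500)/39324 = (1/163500)*(1/39324) = 1/6429474000 ≈ 1.5553e-10)
1/(F + L) = 1/(1/6429474000 + 23716) = 1/(152481405384001/6429474000) = 6429474000/152481405384001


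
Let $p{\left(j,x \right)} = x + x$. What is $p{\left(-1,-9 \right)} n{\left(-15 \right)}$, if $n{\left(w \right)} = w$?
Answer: $270$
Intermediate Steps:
$p{\left(j,x \right)} = 2 x$
$p{\left(-1,-9 \right)} n{\left(-15 \right)} = 2 \left(-9\right) \left(-15\right) = \left(-18\right) \left(-15\right) = 270$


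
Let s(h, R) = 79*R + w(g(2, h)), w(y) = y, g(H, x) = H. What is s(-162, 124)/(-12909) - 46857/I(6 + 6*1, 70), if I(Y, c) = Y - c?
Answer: 201436243/249574 ≈ 807.12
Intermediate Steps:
s(h, R) = 2 + 79*R (s(h, R) = 79*R + 2 = 2 + 79*R)
s(-162, 124)/(-12909) - 46857/I(6 + 6*1, 70) = (2 + 79*124)/(-12909) - 46857/((6 + 6*1) - 1*70) = (2 + 9796)*(-1/12909) - 46857/((6 + 6) - 70) = 9798*(-1/12909) - 46857/(12 - 70) = -3266/4303 - 46857/(-58) = -3266/4303 - 46857*(-1/58) = -3266/4303 + 46857/58 = 201436243/249574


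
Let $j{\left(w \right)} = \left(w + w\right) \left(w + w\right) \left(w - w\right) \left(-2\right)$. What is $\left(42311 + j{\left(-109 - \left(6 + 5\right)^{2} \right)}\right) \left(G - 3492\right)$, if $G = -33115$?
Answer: $-1548878777$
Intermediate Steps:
$j{\left(w \right)} = 0$ ($j{\left(w \right)} = 2 w 2 w 0 \left(-2\right) = 4 w^{2} \cdot 0 \left(-2\right) = 0 \left(-2\right) = 0$)
$\left(42311 + j{\left(-109 - \left(6 + 5\right)^{2} \right)}\right) \left(G - 3492\right) = \left(42311 + 0\right) \left(-33115 - 3492\right) = 42311 \left(-36607\right) = -1548878777$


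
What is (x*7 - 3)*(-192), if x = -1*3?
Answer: 4608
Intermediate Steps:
x = -3
(x*7 - 3)*(-192) = (-3*7 - 3)*(-192) = (-21 - 3)*(-192) = -24*(-192) = 4608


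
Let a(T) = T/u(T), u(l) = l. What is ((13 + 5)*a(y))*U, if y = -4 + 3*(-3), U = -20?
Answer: -360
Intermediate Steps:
y = -13 (y = -4 - 9 = -13)
a(T) = 1 (a(T) = T/T = 1)
((13 + 5)*a(y))*U = ((13 + 5)*1)*(-20) = (18*1)*(-20) = 18*(-20) = -360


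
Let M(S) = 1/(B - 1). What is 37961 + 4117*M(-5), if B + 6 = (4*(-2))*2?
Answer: 37782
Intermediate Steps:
B = -22 (B = -6 + (4*(-2))*2 = -6 - 8*2 = -6 - 16 = -22)
M(S) = -1/23 (M(S) = 1/(-22 - 1) = 1/(-23) = -1/23)
37961 + 4117*M(-5) = 37961 + 4117*(-1/23) = 37961 - 179 = 37782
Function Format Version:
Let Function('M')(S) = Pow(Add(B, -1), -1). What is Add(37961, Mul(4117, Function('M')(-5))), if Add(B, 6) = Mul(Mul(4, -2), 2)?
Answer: 37782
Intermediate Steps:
B = -22 (B = Add(-6, Mul(Mul(4, -2), 2)) = Add(-6, Mul(-8, 2)) = Add(-6, -16) = -22)
Function('M')(S) = Rational(-1, 23) (Function('M')(S) = Pow(Add(-22, -1), -1) = Pow(-23, -1) = Rational(-1, 23))
Add(37961, Mul(4117, Function('M')(-5))) = Add(37961, Mul(4117, Rational(-1, 23))) = Add(37961, -179) = 37782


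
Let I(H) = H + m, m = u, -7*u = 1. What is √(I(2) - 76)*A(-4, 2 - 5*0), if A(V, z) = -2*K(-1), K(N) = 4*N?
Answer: 8*I*√3633/7 ≈ 68.885*I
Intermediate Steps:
u = -⅐ (u = -⅐*1 = -⅐ ≈ -0.14286)
A(V, z) = 8 (A(V, z) = -8*(-1) = -2*(-4) = 8)
m = -⅐ ≈ -0.14286
I(H) = -⅐ + H (I(H) = H - ⅐ = -⅐ + H)
√(I(2) - 76)*A(-4, 2 - 5*0) = √((-⅐ + 2) - 76)*8 = √(13/7 - 76)*8 = √(-519/7)*8 = (I*√3633/7)*8 = 8*I*√3633/7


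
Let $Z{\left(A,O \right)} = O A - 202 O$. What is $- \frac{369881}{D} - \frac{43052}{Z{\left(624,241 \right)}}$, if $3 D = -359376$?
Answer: $\frac{16230176139}{6091542992} \approx 2.6644$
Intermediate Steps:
$D = -119792$ ($D = \frac{1}{3} \left(-359376\right) = -119792$)
$Z{\left(A,O \right)} = - 202 O + A O$ ($Z{\left(A,O \right)} = A O - 202 O = - 202 O + A O$)
$- \frac{369881}{D} - \frac{43052}{Z{\left(624,241 \right)}} = - \frac{369881}{-119792} - \frac{43052}{241 \left(-202 + 624\right)} = \left(-369881\right) \left(- \frac{1}{119792}\right) - \frac{43052}{241 \cdot 422} = \frac{369881}{119792} - \frac{43052}{101702} = \frac{369881}{119792} - \frac{21526}{50851} = \frac{16230176139}{6091542992}$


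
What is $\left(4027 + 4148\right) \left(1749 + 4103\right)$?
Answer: $47840100$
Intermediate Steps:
$\left(4027 + 4148\right) \left(1749 + 4103\right) = 8175 \cdot 5852 = 47840100$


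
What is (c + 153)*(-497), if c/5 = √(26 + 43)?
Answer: -76041 - 2485*√69 ≈ -96683.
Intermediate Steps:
c = 5*√69 (c = 5*√(26 + 43) = 5*√69 ≈ 41.533)
(c + 153)*(-497) = (5*√69 + 153)*(-497) = (153 + 5*√69)*(-497) = -76041 - 2485*√69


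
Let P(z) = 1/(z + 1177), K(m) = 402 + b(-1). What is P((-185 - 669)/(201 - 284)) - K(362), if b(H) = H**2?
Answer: -39713552/98545 ≈ -403.00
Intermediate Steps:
K(m) = 403 (K(m) = 402 + (-1)**2 = 402 + 1 = 403)
P(z) = 1/(1177 + z)
P((-185 - 669)/(201 - 284)) - K(362) = 1/(1177 + (-185 - 669)/(201 - 284)) - 1*403 = 1/(1177 - 854/(-83)) - 403 = 1/(1177 - 854*(-1/83)) - 403 = 1/(1177 + 854/83) - 403 = 1/(98545/83) - 403 = 83/98545 - 403 = -39713552/98545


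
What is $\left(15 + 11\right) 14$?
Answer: $364$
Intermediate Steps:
$\left(15 + 11\right) 14 = 26 \cdot 14 = 364$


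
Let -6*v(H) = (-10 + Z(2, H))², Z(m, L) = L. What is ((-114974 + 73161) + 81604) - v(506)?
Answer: 242381/3 ≈ 80794.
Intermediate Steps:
v(H) = -(-10 + H)²/6
((-114974 + 73161) + 81604) - v(506) = ((-114974 + 73161) + 81604) - (-1)*(-10 + 506)²/6 = (-41813 + 81604) - (-1)*496²/6 = 39791 - (-1)*246016/6 = 39791 - 1*(-123008/3) = 39791 + 123008/3 = 242381/3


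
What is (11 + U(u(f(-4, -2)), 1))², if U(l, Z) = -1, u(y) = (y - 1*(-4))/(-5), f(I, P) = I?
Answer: 100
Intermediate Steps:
u(y) = -⅘ - y/5 (u(y) = (y + 4)*(-⅕) = (4 + y)*(-⅕) = -⅘ - y/5)
(11 + U(u(f(-4, -2)), 1))² = (11 - 1)² = 10² = 100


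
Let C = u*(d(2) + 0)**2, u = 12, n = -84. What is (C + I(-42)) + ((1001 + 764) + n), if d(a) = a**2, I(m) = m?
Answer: 1831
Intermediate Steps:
C = 192 (C = 12*(2**2 + 0)**2 = 12*(4 + 0)**2 = 12*4**2 = 12*16 = 192)
(C + I(-42)) + ((1001 + 764) + n) = (192 - 42) + ((1001 + 764) - 84) = 150 + (1765 - 84) = 150 + 1681 = 1831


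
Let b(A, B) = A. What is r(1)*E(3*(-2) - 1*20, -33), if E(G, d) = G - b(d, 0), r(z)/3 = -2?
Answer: -42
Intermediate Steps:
r(z) = -6 (r(z) = 3*(-2) = -6)
E(G, d) = G - d
r(1)*E(3*(-2) - 1*20, -33) = -6*((3*(-2) - 1*20) - 1*(-33)) = -6*((-6 - 20) + 33) = -6*(-26 + 33) = -6*7 = -42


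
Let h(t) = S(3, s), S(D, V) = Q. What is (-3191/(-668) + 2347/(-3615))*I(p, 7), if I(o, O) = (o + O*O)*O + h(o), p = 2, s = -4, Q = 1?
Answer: 1784212751/1207410 ≈ 1477.7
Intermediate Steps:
S(D, V) = 1
h(t) = 1
I(o, O) = 1 + O*(o + O²) (I(o, O) = (o + O*O)*O + 1 = (o + O²)*O + 1 = O*(o + O²) + 1 = 1 + O*(o + O²))
(-3191/(-668) + 2347/(-3615))*I(p, 7) = (-3191/(-668) + 2347/(-3615))*(1 + 7³ + 7*2) = (-3191*(-1/668) + 2347*(-1/3615))*(1 + 343 + 14) = (3191/668 - 2347/3615)*358 = (9967669/2414820)*358 = 1784212751/1207410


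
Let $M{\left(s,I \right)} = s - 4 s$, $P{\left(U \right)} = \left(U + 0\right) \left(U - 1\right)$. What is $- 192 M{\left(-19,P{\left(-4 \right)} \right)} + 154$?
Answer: $-10790$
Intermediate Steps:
$P{\left(U \right)} = U \left(-1 + U\right)$
$M{\left(s,I \right)} = - 3 s$
$- 192 M{\left(-19,P{\left(-4 \right)} \right)} + 154 = - 192 \left(\left(-3\right) \left(-19\right)\right) + 154 = \left(-192\right) 57 + 154 = -10944 + 154 = -10790$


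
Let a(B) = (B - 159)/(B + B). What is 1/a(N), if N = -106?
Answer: ⅘ ≈ 0.80000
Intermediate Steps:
a(B) = (-159 + B)/(2*B) (a(B) = (-159 + B)/((2*B)) = (-159 + B)*(1/(2*B)) = (-159 + B)/(2*B))
1/a(N) = 1/((½)*(-159 - 106)/(-106)) = 1/((½)*(-1/106)*(-265)) = 1/(5/4) = ⅘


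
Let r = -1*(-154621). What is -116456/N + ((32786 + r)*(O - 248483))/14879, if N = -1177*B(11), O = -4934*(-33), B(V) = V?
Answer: -207842556637745/192638413 ≈ -1.0789e+6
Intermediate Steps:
r = 154621
O = 162822
N = -12947 (N = -1177*11 = -12947)
-116456/N + ((32786 + r)*(O - 248483))/14879 = -116456/(-12947) + ((32786 + 154621)*(162822 - 248483))/14879 = -116456*(-1/12947) + (187407*(-85661))*(1/14879) = 116456/12947 - 16053471027*1/14879 = 116456/12947 - 16053471027/14879 = -207842556637745/192638413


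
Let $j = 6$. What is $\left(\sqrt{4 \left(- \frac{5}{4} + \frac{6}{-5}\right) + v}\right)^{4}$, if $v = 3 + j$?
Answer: $\frac{16}{25} \approx 0.64$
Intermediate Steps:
$v = 9$ ($v = 3 + 6 = 9$)
$\left(\sqrt{4 \left(- \frac{5}{4} + \frac{6}{-5}\right) + v}\right)^{4} = \left(\sqrt{4 \left(- \frac{5}{4} + \frac{6}{-5}\right) + 9}\right)^{4} = \left(\sqrt{4 \left(\left(-5\right) \frac{1}{4} + 6 \left(- \frac{1}{5}\right)\right) + 9}\right)^{4} = \left(\sqrt{4 \left(- \frac{5}{4} - \frac{6}{5}\right) + 9}\right)^{4} = \left(\sqrt{4 \left(- \frac{49}{20}\right) + 9}\right)^{4} = \left(\sqrt{- \frac{49}{5} + 9}\right)^{4} = \left(\sqrt{- \frac{4}{5}}\right)^{4} = \left(\frac{2 i \sqrt{5}}{5}\right)^{4} = \frac{16}{25}$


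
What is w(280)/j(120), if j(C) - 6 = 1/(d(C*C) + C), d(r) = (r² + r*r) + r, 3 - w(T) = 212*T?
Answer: -24617396903640/2488407121 ≈ -9892.8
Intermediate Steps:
w(T) = 3 - 212*T
d(r) = r + 2*r² (d(r) = (r² + r²) + r = 2*r² + r = r + 2*r²)
j(C) = 6 + 1/(C + C²*(1 + 2*C²)) (j(C) = 6 + 1/((C*C)*(1 + 2*(C*C)) + C) = 6 + 1/(C²*(1 + 2*C²) + C) = 6 + 1/(C + C²*(1 + 2*C²)))
w(280)/j(120) = (3 - 212*280)/(((1 + 6*120 + 6*120² + 12*120⁴)/(120*(1 + 120 + 2*120³)))) = (3 - 59360)/(((1 + 720 + 6*14400 + 12*207360000)/(120*(1 + 120 + 2*1728000)))) = -59357*120*(1 + 120 + 3456000)/(1 + 720 + 86400 + 2488320000) = -59357/((1/120)*2488407121/3456121) = -59357/((1/120)*(1/3456121)*2488407121) = -59357/2488407121/414734520 = -59357*414734520/2488407121 = -24617396903640/2488407121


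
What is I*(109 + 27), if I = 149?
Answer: 20264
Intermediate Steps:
I*(109 + 27) = 149*(109 + 27) = 149*136 = 20264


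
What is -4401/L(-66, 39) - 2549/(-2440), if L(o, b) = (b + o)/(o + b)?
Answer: -10735891/2440 ≈ -4400.0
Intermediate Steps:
L(o, b) = 1 (L(o, b) = (b + o)/(b + o) = 1)
-4401/L(-66, 39) - 2549/(-2440) = -4401/1 - 2549/(-2440) = -4401*1 - 2549*(-1/2440) = -4401 + 2549/2440 = -10735891/2440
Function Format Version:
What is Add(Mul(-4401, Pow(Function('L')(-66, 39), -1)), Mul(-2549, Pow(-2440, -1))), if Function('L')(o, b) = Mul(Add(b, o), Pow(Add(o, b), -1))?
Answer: Rational(-10735891, 2440) ≈ -4400.0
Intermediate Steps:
Function('L')(o, b) = 1 (Function('L')(o, b) = Mul(Add(b, o), Pow(Add(b, o), -1)) = 1)
Add(Mul(-4401, Pow(Function('L')(-66, 39), -1)), Mul(-2549, Pow(-2440, -1))) = Add(Mul(-4401, Pow(1, -1)), Mul(-2549, Pow(-2440, -1))) = Add(Mul(-4401, 1), Mul(-2549, Rational(-1, 2440))) = Add(-4401, Rational(2549, 2440)) = Rational(-10735891, 2440)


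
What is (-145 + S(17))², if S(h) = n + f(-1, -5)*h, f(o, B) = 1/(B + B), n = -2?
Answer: 2211169/100 ≈ 22112.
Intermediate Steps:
f(o, B) = 1/(2*B)
S(h) = -2 - h/10 (S(h) = -2 + ((½)/(-5))*h = -2 + ((½)*(-⅕))*h = -2 - h/10)
(-145 + S(17))² = (-145 + (-2 - ⅒*17))² = (-145 + (-2 - 17/10))² = (-145 - 37/10)² = (-1487/10)² = 2211169/100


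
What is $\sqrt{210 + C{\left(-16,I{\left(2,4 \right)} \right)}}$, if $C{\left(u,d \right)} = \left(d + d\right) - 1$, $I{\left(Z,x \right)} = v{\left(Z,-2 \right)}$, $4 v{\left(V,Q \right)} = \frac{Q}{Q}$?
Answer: $\frac{\sqrt{838}}{2} \approx 14.474$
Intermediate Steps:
$v{\left(V,Q \right)} = \frac{1}{4}$ ($v{\left(V,Q \right)} = \frac{Q \frac{1}{Q}}{4} = \frac{1}{4} \cdot 1 = \frac{1}{4}$)
$I{\left(Z,x \right)} = \frac{1}{4}$
$C{\left(u,d \right)} = -1 + 2 d$ ($C{\left(u,d \right)} = 2 d - 1 = -1 + 2 d$)
$\sqrt{210 + C{\left(-16,I{\left(2,4 \right)} \right)}} = \sqrt{210 + \left(-1 + 2 \cdot \frac{1}{4}\right)} = \sqrt{210 + \left(-1 + \frac{1}{2}\right)} = \sqrt{210 - \frac{1}{2}} = \sqrt{\frac{419}{2}} = \frac{\sqrt{838}}{2}$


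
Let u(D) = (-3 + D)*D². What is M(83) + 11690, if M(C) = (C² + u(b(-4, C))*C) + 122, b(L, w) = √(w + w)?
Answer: -22633 + 13778*√166 ≈ 1.5488e+5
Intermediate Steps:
b(L, w) = √2*√w (b(L, w) = √(2*w) = √2*√w)
u(D) = D²*(-3 + D)
M(C) = 122 + C² + 2*C²*(-3 + √2*√C) (M(C) = (C² + ((√2*√C)²*(-3 + √2*√C))*C) + 122 = (C² + ((2*C)*(-3 + √2*√C))*C) + 122 = (C² + (2*C*(-3 + √2*√C))*C) + 122 = (C² + 2*C²*(-3 + √2*√C)) + 122 = 122 + C² + 2*C²*(-3 + √2*√C))
M(83) + 11690 = (122 - 5*83² + 2*√2*83^(5/2)) + 11690 = (122 - 5*6889 + 2*√2*(6889*√83)) + 11690 = (122 - 34445 + 13778*√166) + 11690 = (-34323 + 13778*√166) + 11690 = -22633 + 13778*√166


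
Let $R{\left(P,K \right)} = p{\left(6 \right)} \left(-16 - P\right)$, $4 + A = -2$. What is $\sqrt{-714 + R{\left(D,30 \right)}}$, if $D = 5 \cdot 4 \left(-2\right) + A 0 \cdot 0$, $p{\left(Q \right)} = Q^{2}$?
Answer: $5 \sqrt{6} \approx 12.247$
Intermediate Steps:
$A = -6$ ($A = -4 - 2 = -6$)
$D = -40$ ($D = 5 \cdot 4 \left(-2\right) - 6 \cdot 0 \cdot 0 = 20 \left(-2\right) - 0 = -40 + 0 = -40$)
$R{\left(P,K \right)} = -576 - 36 P$ ($R{\left(P,K \right)} = 6^{2} \left(-16 - P\right) = 36 \left(-16 - P\right) = -576 - 36 P$)
$\sqrt{-714 + R{\left(D,30 \right)}} = \sqrt{-714 - -864} = \sqrt{-714 + \left(-576 + 1440\right)} = \sqrt{-714 + 864} = \sqrt{150} = 5 \sqrt{6}$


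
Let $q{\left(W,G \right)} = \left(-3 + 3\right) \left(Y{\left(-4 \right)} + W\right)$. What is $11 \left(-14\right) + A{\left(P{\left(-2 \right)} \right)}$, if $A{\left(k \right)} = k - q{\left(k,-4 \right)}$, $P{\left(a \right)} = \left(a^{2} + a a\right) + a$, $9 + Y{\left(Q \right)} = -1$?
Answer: $-148$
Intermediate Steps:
$Y{\left(Q \right)} = -10$ ($Y{\left(Q \right)} = -9 - 1 = -10$)
$q{\left(W,G \right)} = 0$ ($q{\left(W,G \right)} = \left(-3 + 3\right) \left(-10 + W\right) = 0 \left(-10 + W\right) = 0$)
$P{\left(a \right)} = a + 2 a^{2}$ ($P{\left(a \right)} = \left(a^{2} + a^{2}\right) + a = 2 a^{2} + a = a + 2 a^{2}$)
$A{\left(k \right)} = k$ ($A{\left(k \right)} = k - 0 = k + 0 = k$)
$11 \left(-14\right) + A{\left(P{\left(-2 \right)} \right)} = 11 \left(-14\right) - 2 \left(1 + 2 \left(-2\right)\right) = -154 - 2 \left(1 - 4\right) = -154 - -6 = -154 + 6 = -148$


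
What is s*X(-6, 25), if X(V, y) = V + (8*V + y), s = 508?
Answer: -14732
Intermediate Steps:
X(V, y) = y + 9*V (X(V, y) = V + (y + 8*V) = y + 9*V)
s*X(-6, 25) = 508*(25 + 9*(-6)) = 508*(25 - 54) = 508*(-29) = -14732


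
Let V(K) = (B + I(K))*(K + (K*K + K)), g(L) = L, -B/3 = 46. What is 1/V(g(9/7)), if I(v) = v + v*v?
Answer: -2401/1369926 ≈ -0.0017526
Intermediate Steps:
B = -138 (B = -3*46 = -138)
I(v) = v + v²
V(K) = (-138 + K*(1 + K))*(K² + 2*K) (V(K) = (-138 + K*(1 + K))*(K + (K*K + K)) = (-138 + K*(1 + K))*(K + (K² + K)) = (-138 + K*(1 + K))*(K + (K + K²)) = (-138 + K*(1 + K))*(K² + 2*K))
1/V(g(9/7)) = 1/((9/7)*(-276 + (9/7)³ - 1224/7 + 3*(9/7)²)) = 1/((9*(⅐))*(-276 + (9*(⅐))³ - 1224/7 + 3*(9*(⅐))²)) = 1/(9*(-276 + (9/7)³ - 136*9/7 + 3*(9/7)²)/7) = 1/(9*(-276 + 729/343 - 1224/7 + 3*(81/49))/7) = 1/(9*(-276 + 729/343 - 1224/7 + 243/49)/7) = 1/((9/7)*(-152214/343)) = 1/(-1369926/2401) = -2401/1369926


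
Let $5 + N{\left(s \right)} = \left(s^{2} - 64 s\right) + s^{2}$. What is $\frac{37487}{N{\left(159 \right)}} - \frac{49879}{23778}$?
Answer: $- \frac{1122798013}{960179418} \approx -1.1694$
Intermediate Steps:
$N{\left(s \right)} = -5 - 64 s + 2 s^{2}$ ($N{\left(s \right)} = -5 + \left(\left(s^{2} - 64 s\right) + s^{2}\right) = -5 + \left(- 64 s + 2 s^{2}\right) = -5 - 64 s + 2 s^{2}$)
$\frac{37487}{N{\left(159 \right)}} - \frac{49879}{23778} = \frac{37487}{-5 - 10176 + 2 \cdot 159^{2}} - \frac{49879}{23778} = \frac{37487}{-5 - 10176 + 2 \cdot 25281} - \frac{49879}{23778} = \frac{37487}{-5 - 10176 + 50562} - \frac{49879}{23778} = \frac{37487}{40381} - \frac{49879}{23778} = - \frac{1122798013}{960179418}$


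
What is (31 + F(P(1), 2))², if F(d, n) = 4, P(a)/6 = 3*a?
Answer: 1225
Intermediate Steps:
P(a) = 18*a (P(a) = 6*(3*a) = 18*a)
(31 + F(P(1), 2))² = (31 + 4)² = 35² = 1225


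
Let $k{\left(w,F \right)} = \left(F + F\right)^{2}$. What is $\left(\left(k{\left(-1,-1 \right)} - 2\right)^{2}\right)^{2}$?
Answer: $16$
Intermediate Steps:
$k{\left(w,F \right)} = 4 F^{2}$ ($k{\left(w,F \right)} = \left(2 F\right)^{2} = 4 F^{2}$)
$\left(\left(k{\left(-1,-1 \right)} - 2\right)^{2}\right)^{2} = \left(\left(4 \left(-1\right)^{2} - 2\right)^{2}\right)^{2} = \left(\left(4 \cdot 1 - 2\right)^{2}\right)^{2} = \left(\left(4 - 2\right)^{2}\right)^{2} = \left(2^{2}\right)^{2} = 4^{2} = 16$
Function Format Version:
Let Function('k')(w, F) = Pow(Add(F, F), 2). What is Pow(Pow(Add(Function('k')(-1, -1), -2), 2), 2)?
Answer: 16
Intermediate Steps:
Function('k')(w, F) = Mul(4, Pow(F, 2)) (Function('k')(w, F) = Pow(Mul(2, F), 2) = Mul(4, Pow(F, 2)))
Pow(Pow(Add(Function('k')(-1, -1), -2), 2), 2) = Pow(Pow(Add(Mul(4, Pow(-1, 2)), -2), 2), 2) = Pow(Pow(Add(Mul(4, 1), -2), 2), 2) = Pow(Pow(Add(4, -2), 2), 2) = Pow(Pow(2, 2), 2) = Pow(4, 2) = 16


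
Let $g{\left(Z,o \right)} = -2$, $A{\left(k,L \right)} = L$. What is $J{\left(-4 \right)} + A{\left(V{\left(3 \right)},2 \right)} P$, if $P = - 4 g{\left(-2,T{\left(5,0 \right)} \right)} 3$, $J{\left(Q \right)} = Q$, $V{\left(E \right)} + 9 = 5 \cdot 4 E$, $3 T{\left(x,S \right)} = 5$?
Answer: $44$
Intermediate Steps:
$T{\left(x,S \right)} = \frac{5}{3}$ ($T{\left(x,S \right)} = \frac{1}{3} \cdot 5 = \frac{5}{3}$)
$V{\left(E \right)} = -9 + 20 E$ ($V{\left(E \right)} = -9 + 5 \cdot 4 E = -9 + 20 E$)
$P = 24$ ($P = \left(-4\right) \left(-2\right) 3 = 8 \cdot 3 = 24$)
$J{\left(-4 \right)} + A{\left(V{\left(3 \right)},2 \right)} P = -4 + 2 \cdot 24 = -4 + 48 = 44$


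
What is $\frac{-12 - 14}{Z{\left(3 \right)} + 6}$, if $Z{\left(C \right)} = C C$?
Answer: $- \frac{26}{15} \approx -1.7333$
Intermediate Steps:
$Z{\left(C \right)} = C^{2}$
$\frac{-12 - 14}{Z{\left(3 \right)} + 6} = \frac{-12 - 14}{3^{2} + 6} = - \frac{26}{9 + 6} = - \frac{26}{15}$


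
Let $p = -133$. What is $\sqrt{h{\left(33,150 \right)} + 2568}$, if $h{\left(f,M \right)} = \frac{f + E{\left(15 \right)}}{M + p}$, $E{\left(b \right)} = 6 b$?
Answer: $\frac{\sqrt{744243}}{17} \approx 50.747$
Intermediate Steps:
$h{\left(f,M \right)} = \frac{90 + f}{-133 + M}$ ($h{\left(f,M \right)} = \frac{f + 6 \cdot 15}{M - 133} = \frac{f + 90}{-133 + M} = \frac{90 + f}{-133 + M}$)
$\sqrt{h{\left(33,150 \right)} + 2568} = \sqrt{\frac{90 + 33}{-133 + 150} + 2568} = \sqrt{\frac{1}{17} \cdot 123 + 2568} = \sqrt{\frac{123}{17} + 2568} = \sqrt{\frac{43779}{17}} = \frac{\sqrt{744243}}{17}$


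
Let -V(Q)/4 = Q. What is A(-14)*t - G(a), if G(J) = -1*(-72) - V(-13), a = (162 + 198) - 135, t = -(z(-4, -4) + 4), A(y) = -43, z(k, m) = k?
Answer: -20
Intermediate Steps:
V(Q) = -4*Q
t = 0 (t = -(-4 + 4) = -1*0 = 0)
a = 225 (a = 360 - 135 = 225)
G(J) = 20 (G(J) = -1*(-72) - (-4)*(-13) = 72 - 1*52 = 72 - 52 = 20)
A(-14)*t - G(a) = -43*0 - 1*20 = 0 - 20 = -20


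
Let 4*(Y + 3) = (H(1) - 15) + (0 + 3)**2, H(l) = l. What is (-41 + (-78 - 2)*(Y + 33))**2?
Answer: 5480281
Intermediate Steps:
Y = -17/4 (Y = -3 + ((1 - 15) + (0 + 3)**2)/4 = -3 + (-14 + 3**2)/4 = -3 + (-14 + 9)/4 = -3 + (1/4)*(-5) = -3 - 5/4 = -17/4 ≈ -4.2500)
(-41 + (-78 - 2)*(Y + 33))**2 = (-41 + (-78 - 2)*(-17/4 + 33))**2 = (-41 - 80*115/4)**2 = (-41 - 2300)**2 = (-2341)**2 = 5480281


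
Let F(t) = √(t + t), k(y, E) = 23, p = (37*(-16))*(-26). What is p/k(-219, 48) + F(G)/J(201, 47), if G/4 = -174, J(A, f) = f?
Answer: 15392/23 + 4*I*√87/47 ≈ 669.22 + 0.79382*I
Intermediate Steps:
p = 15392 (p = -592*(-26) = 15392)
G = -696 (G = 4*(-174) = -696)
F(t) = √2*√t (F(t) = √(2*t) = √2*√t)
p/k(-219, 48) + F(G)/J(201, 47) = 15392/23 + (√2*√(-696))/47 = 15392*(1/23) + (√2*(2*I*√174))*(1/47) = 15392/23 + (4*I*√87)*(1/47) = 15392/23 + 4*I*√87/47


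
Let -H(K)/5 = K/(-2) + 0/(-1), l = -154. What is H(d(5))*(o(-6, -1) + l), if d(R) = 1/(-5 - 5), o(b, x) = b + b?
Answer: 83/2 ≈ 41.500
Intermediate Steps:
o(b, x) = 2*b
d(R) = -⅒ (d(R) = 1/(-10) = -⅒)
H(K) = 5*K/2 (H(K) = -5*(K/(-2) + 0/(-1)) = -5*(K*(-½) + 0*(-1)) = -5*(-K/2 + 0) = -(-5)*K/2 = 5*K/2)
H(d(5))*(o(-6, -1) + l) = ((5/2)*(-⅒))*(2*(-6) - 154) = -(-12 - 154)/4 = -¼*(-166) = 83/2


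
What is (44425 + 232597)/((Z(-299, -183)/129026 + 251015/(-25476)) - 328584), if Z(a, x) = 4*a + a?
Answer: -455294850806136/540054921819797 ≈ -0.84305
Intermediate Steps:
Z(a, x) = 5*a
(44425 + 232597)/((Z(-299, -183)/129026 + 251015/(-25476)) - 328584) = (44425 + 232597)/(((5*(-299))/129026 + 251015/(-25476)) - 328584) = 277022/((-1495*1/129026 + 251015*(-1/25476)) - 328584) = 277022/((-1495/129026 - 251015/25476) - 328584) = 277022/(-16212774005/1643533188 - 328584) = 277022/(-540054921819797/1643533188) = 277022*(-1643533188/540054921819797) = -455294850806136/540054921819797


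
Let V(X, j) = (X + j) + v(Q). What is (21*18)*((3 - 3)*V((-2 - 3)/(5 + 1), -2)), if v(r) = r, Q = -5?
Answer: 0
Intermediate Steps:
V(X, j) = -5 + X + j (V(X, j) = (X + j) - 5 = -5 + X + j)
(21*18)*((3 - 3)*V((-2 - 3)/(5 + 1), -2)) = (21*18)*((3 - 3)*(-5 + (-2 - 3)/(5 + 1) - 2)) = 378*(0*(-5 - 5/6 - 2)) = 378*(0*(-47/6)) = 378*0 = 0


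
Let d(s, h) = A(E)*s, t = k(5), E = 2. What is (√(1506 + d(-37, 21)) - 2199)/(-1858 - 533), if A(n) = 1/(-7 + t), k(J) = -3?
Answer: 733/797 - √150970/23910 ≈ 0.90345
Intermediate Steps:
t = -3
A(n) = -⅒ (A(n) = 1/(-7 - 3) = 1/(-10) = -⅒)
d(s, h) = -s/10
(√(1506 + d(-37, 21)) - 2199)/(-1858 - 533) = (√(1506 - ⅒*(-37)) - 2199)/(-1858 - 533) = (√(1506 + 37/10) - 2199)/(-2391) = (√(15097/10) - 2199)*(-1/2391) = (√150970/10 - 2199)*(-1/2391) = (-2199 + √150970/10)*(-1/2391) = 733/797 - √150970/23910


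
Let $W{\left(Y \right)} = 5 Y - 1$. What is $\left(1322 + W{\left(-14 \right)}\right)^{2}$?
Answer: $1565001$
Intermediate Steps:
$W{\left(Y \right)} = -1 + 5 Y$
$\left(1322 + W{\left(-14 \right)}\right)^{2} = \left(1322 + \left(-1 + 5 \left(-14\right)\right)\right)^{2} = \left(1322 - 71\right)^{2} = 1251^{2} = 1565001$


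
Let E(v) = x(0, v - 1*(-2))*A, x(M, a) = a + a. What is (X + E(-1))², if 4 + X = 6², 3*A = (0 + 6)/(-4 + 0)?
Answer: 961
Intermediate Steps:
x(M, a) = 2*a
A = -½ (A = ((0 + 6)/(-4 + 0))/3 = (6/(-4))/3 = (6*(-¼))/3 = (⅓)*(-3/2) = -½ ≈ -0.50000)
X = 32 (X = -4 + 6² = -4 + 36 = 32)
E(v) = -2 - v (E(v) = (2*(v - 1*(-2)))*(-½) = (2*(v + 2))*(-½) = (2*(2 + v))*(-½) = (4 + 2*v)*(-½) = -2 - v)
(X + E(-1))² = (32 + (-2 - 1*(-1)))² = (32 + (-2 + 1))² = (32 - 1)² = 31² = 961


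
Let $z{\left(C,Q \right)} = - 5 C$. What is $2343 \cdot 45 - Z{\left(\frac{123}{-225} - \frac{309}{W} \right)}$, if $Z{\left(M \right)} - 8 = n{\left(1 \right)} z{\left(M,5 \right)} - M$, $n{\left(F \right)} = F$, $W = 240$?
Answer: $\frac{21083199}{200} \approx 1.0542 \cdot 10^{5}$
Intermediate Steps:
$Z{\left(M \right)} = 8 - 6 M$ ($Z{\left(M \right)} = 8 + \left(1 \left(- 5 M\right) - M\right) = 8 - 6 M$)
$2343 \cdot 45 - Z{\left(\frac{123}{-225} - \frac{309}{W} \right)} = 2343 \cdot 45 - \left(8 - 6 \left(\frac{123}{-225} - \frac{309}{240}\right)\right) = 105435 - \left(8 - 6 \left(123 \left(- \frac{1}{225}\right) - \frac{103}{80}\right)\right) = 105435 - \left(8 - 6 \left(- \frac{41}{75} - \frac{103}{80}\right)\right) = 105435 - \left(8 - - \frac{2201}{200}\right) = 105435 - \left(8 + \frac{2201}{200}\right) = 105435 - \frac{3801}{200} = \frac{21083199}{200}$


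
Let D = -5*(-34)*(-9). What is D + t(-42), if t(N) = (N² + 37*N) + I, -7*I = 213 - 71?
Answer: -9382/7 ≈ -1340.3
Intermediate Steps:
I = -142/7 (I = -(213 - 71)/7 = -⅐*142 = -142/7 ≈ -20.286)
t(N) = -142/7 + N² + 37*N (t(N) = (N² + 37*N) - 142/7 = -142/7 + N² + 37*N)
D = -1530 (D = 170*(-9) = -1530)
D + t(-42) = -1530 + (-142/7 + (-42)² + 37*(-42)) = -1530 + (-142/7 + 1764 - 1554) = -1530 + 1328/7 = -9382/7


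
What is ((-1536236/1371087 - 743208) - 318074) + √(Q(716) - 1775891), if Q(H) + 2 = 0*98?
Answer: -1455111489770/1371087 + I*√1775893 ≈ -1.0613e+6 + 1332.6*I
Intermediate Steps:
Q(H) = -2 (Q(H) = -2 + 0*98 = -2 + 0 = -2)
((-1536236/1371087 - 743208) - 318074) + √(Q(716) - 1775891) = ((-1536236/1371087 - 743208) - 318074) + √(-2 - 1775891) = ((-1536236*1/1371087 - 743208) - 318074) + √(-1775893) = ((-1536236/1371087 - 743208) - 318074) + I*√1775893 = (-1019004363332/1371087 - 318074) + I*√1775893 = -1455111489770/1371087 + I*√1775893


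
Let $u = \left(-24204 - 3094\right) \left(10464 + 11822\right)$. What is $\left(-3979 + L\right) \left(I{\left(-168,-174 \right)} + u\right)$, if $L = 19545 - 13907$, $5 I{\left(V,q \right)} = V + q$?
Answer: $- \frac{5046373543638}{5} \approx -1.0093 \cdot 10^{12}$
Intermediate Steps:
$I{\left(V,q \right)} = \frac{V}{5} + \frac{q}{5}$ ($I{\left(V,q \right)} = \frac{V + q}{5} = \frac{V}{5} + \frac{q}{5}$)
$L = 5638$ ($L = 19545 - 13907 = 5638$)
$u = -608363228$ ($u = \left(-27298\right) 22286 = -608363228$)
$\left(-3979 + L\right) \left(I{\left(-168,-174 \right)} + u\right) = \left(-3979 + 5638\right) \left(\left(\frac{1}{5} \left(-168\right) + \frac{1}{5} \left(-174\right)\right) - 608363228\right) = 1659 \left(\left(- \frac{168}{5} - \frac{174}{5}\right) - 608363228\right) = 1659 \left(- \frac{342}{5} - 608363228\right) = 1659 \left(- \frac{3041816482}{5}\right) = - \frac{5046373543638}{5}$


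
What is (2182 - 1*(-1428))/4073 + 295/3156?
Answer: 12594695/12854388 ≈ 0.97980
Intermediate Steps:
(2182 - 1*(-1428))/4073 + 295/3156 = (2182 + 1428)*(1/4073) + 295*(1/3156) = 3610*(1/4073) + 295/3156 = 3610/4073 + 295/3156 = 12594695/12854388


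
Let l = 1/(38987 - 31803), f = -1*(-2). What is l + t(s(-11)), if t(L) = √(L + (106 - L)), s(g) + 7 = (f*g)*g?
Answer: 1/7184 + √106 ≈ 10.296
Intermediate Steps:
f = 2
s(g) = -7 + 2*g² (s(g) = -7 + (2*g)*g = -7 + 2*g²)
l = 1/7184 ≈ 0.00013920
t(L) = √106
l + t(s(-11)) = 1/7184 + √106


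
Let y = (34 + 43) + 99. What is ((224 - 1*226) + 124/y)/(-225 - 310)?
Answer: 57/23540 ≈ 0.0024214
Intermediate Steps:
y = 176 (y = 77 + 99 = 176)
((224 - 1*226) + 124/y)/(-225 - 310) = ((224 - 1*226) + 124/176)/(-225 - 310) = ((224 - 226) + 124*(1/176))/(-535) = (-2 + 31/44)*(-1/535) = -57/44*(-1/535) = 57/23540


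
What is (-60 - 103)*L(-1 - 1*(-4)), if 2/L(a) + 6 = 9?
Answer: -326/3 ≈ -108.67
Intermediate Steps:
L(a) = 2/3 (L(a) = 2/(-6 + 9) = 2/3)
(-60 - 103)*L(-1 - 1*(-4)) = (-60 - 103)*(2/3) = -163*2/3 = -326/3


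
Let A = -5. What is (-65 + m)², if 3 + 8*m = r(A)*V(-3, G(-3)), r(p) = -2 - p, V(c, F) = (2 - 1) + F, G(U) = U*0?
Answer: 4225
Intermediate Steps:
G(U) = 0
V(c, F) = 1 + F
m = 0 (m = -3/8 + ((-2 - 1*(-5))*(1 + 0))/8 = -3/8 + ((-2 + 5)*1)/8 = -3/8 + (3*1)/8 = -3/8 + (⅛)*3 = -3/8 + 3/8 = 0)
(-65 + m)² = (-65 + 0)² = (-65)² = 4225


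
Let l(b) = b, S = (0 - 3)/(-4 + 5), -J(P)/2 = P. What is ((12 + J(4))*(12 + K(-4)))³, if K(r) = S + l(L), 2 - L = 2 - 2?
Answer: 85184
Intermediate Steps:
J(P) = -2*P
L = 2 (L = 2 - (2 - 2) = 2 - 1*0 = 2 + 0 = 2)
S = -3 (S = -3/1 = -3*1 = -3)
K(r) = -1 (K(r) = -3 + 2 = -1)
((12 + J(4))*(12 + K(-4)))³ = ((12 - 2*4)*(12 - 1))³ = ((12 - 8)*11)³ = (4*11)³ = 44³ = 85184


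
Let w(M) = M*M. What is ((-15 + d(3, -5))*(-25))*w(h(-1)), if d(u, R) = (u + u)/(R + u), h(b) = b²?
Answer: 450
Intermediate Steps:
w(M) = M²
d(u, R) = 2*u/(R + u) (d(u, R) = (2*u)/(R + u) = 2*u/(R + u))
((-15 + d(3, -5))*(-25))*w(h(-1)) = ((-15 + 2*3/(-5 + 3))*(-25))*((-1)²)² = ((-15 + 2*3/(-2))*(-25))*1² = ((-15 + 2*3*(-½))*(-25))*1 = ((-15 - 3)*(-25))*1 = -18*(-25)*1 = 450*1 = 450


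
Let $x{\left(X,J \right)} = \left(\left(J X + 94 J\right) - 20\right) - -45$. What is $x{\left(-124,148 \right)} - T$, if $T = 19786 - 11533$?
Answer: $-12668$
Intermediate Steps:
$T = 8253$ ($T = 19786 - 11533 = 8253$)
$x{\left(X,J \right)} = 25 + 94 J + J X$ ($x{\left(X,J \right)} = \left(\left(94 J + J X\right) - 20\right) + 45 = \left(-20 + 94 J + J X\right) + 45 = 25 + 94 J + J X$)
$x{\left(-124,148 \right)} - T = \left(25 + 94 \cdot 148 + 148 \left(-124\right)\right) - 8253 = \left(25 + 13912 - 18352\right) - 8253 = -4415 - 8253 = -12668$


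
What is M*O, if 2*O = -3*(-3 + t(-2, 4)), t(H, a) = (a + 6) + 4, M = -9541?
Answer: 314853/2 ≈ 1.5743e+5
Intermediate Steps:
t(H, a) = 10 + a (t(H, a) = (6 + a) + 4 = 10 + a)
O = -33/2 (O = (-3*(-3 + (10 + 4)))/2 = (-3*(-3 + 14))/2 = (-3*11)/2 = (½)*(-33) = -33/2 ≈ -16.500)
M*O = -9541*(-33/2) = 314853/2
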